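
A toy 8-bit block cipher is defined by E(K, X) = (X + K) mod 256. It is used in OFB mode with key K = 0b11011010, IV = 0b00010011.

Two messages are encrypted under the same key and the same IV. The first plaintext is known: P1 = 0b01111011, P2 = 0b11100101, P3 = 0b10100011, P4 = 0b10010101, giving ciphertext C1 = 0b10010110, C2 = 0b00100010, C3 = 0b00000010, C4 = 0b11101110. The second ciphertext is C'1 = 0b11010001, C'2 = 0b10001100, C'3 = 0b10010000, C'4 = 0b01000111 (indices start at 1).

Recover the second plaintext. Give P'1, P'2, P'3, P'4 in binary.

P'1 = 0b00111100, P'2 = 0b01001011, P'3 = 0b00110001, P'4 = 0b00111100

In OFB with a reused IV, both messages share the same keystream S_i, so C_i ⊕ C'_i = P_i ⊕ P'_i and thus P'_i = P_i ⊕ C_i ⊕ C'_i.
P'1: 0b01111011 ⊕ 0b10010110 ⊕ 0b11010001 = 0b00111100.
P'2: 0b11100101 ⊕ 0b00100010 ⊕ 0b10001100 = 0b01001011.
P'3: 0b10100011 ⊕ 0b00000010 ⊕ 0b10010000 = 0b00110001.
P'4: 0b10010101 ⊕ 0b11101110 ⊕ 0b01000111 = 0b00111100.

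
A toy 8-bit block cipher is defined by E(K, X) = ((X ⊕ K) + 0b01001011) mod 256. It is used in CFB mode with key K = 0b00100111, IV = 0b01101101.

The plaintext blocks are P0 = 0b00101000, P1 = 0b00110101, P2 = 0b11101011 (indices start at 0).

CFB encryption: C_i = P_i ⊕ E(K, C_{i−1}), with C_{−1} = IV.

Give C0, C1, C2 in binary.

C0: E(K, 0b01101101) = 0b10010101; 0b00101000 ⊕ 0b10010101 = 0b10111101.
C1: E(K, 0b10111101) = 0b11100101; 0b00110101 ⊕ 0b11100101 = 0b11010000.
C2: E(K, 0b11010000) = 0b01000010; 0b11101011 ⊕ 0b01000010 = 0b10101001.

C0 = 0b10111101, C1 = 0b11010000, C2 = 0b10101001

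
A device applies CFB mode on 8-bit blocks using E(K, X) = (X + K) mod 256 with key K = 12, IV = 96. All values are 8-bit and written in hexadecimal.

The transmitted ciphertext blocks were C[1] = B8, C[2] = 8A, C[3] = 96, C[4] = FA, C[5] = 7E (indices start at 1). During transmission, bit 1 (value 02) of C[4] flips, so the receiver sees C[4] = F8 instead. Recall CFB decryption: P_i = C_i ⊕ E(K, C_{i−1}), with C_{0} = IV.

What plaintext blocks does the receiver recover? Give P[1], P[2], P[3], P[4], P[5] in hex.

Only C[4] changed, to F8. In CFB, a change in C_i flips the same bit in P_i and garbles P_{i+1}. Decrypting the received ciphertext:
P[1]: E(K, 96) = A8; B8 ⊕ A8 = 10.
P[2]: E(K, B8) = CA; 8A ⊕ CA = 40.
P[3]: E(K, 8A) = 9C; 96 ⊕ 9C = 0A.
P[4]: E(K, 96) = A8; F8 ⊕ A8 = 50.
P[5]: E(K, F8) = 0A; 7E ⊕ 0A = 74.
Blocks that differ from the original plaintext: P[4], P[5].

P[1] = 10, P[2] = 40, P[3] = 0A, P[4] = 50, P[5] = 74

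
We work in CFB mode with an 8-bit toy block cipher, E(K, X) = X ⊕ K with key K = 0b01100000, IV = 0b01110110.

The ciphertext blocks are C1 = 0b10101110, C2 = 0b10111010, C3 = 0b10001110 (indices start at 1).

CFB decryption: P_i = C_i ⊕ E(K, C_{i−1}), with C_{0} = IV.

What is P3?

P3 = 0b01010100

P3: E(K, 0b10111010) = 0b11011010; 0b10001110 ⊕ 0b11011010 = 0b01010100.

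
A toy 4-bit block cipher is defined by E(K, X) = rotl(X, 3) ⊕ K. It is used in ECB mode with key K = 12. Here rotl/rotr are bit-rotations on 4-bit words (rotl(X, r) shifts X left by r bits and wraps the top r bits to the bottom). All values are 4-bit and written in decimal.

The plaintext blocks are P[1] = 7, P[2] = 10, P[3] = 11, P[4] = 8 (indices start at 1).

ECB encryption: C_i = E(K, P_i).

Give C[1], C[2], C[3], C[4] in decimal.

C[1]: E(K, 7) = 7.
C[2]: E(K, 10) = 9.
C[3]: E(K, 11) = 1.
C[4]: E(K, 8) = 8.

C[1] = 7, C[2] = 9, C[3] = 1, C[4] = 8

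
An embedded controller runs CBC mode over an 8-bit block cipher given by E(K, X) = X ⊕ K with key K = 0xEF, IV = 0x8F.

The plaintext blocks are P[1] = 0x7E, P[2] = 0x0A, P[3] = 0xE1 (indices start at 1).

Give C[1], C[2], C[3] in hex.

CBC encryption: C_i = E(K, P_i ⊕ C_{i−1}), with C_{0} = IV.
C[1]: P[1] ⊕ 0x8F = 0xF1; E(K, 0xF1) = 0x1E.
C[2]: P[2] ⊕ 0x1E = 0x14; E(K, 0x14) = 0xFB.
C[3]: P[3] ⊕ 0xFB = 0x1A; E(K, 0x1A) = 0xF5.

C[1] = 0x1E, C[2] = 0xFB, C[3] = 0xF5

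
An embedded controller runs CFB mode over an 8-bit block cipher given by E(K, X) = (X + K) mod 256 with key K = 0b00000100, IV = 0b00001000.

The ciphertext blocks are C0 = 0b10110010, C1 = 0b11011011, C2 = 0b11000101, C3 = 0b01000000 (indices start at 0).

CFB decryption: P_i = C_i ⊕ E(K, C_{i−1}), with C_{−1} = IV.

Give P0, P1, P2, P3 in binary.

P0: E(K, 0b00001000) = 0b00001100; 0b10110010 ⊕ 0b00001100 = 0b10111110.
P1: E(K, 0b10110010) = 0b10110110; 0b11011011 ⊕ 0b10110110 = 0b01101101.
P2: E(K, 0b11011011) = 0b11011111; 0b11000101 ⊕ 0b11011111 = 0b00011010.
P3: E(K, 0b11000101) = 0b11001001; 0b01000000 ⊕ 0b11001001 = 0b10001001.

P0 = 0b10111110, P1 = 0b01101101, P2 = 0b00011010, P3 = 0b10001001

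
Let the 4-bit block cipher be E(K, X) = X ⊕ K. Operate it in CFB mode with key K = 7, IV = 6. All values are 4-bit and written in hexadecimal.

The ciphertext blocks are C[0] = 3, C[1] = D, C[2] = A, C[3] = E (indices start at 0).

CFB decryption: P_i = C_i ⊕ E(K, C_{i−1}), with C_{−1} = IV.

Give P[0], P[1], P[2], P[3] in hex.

P[0] = 2, P[1] = 9, P[2] = 0, P[3] = 3

P[0]: E(K, 6) = 1; 3 ⊕ 1 = 2.
P[1]: E(K, 3) = 4; D ⊕ 4 = 9.
P[2]: E(K, D) = A; A ⊕ A = 0.
P[3]: E(K, A) = D; E ⊕ D = 3.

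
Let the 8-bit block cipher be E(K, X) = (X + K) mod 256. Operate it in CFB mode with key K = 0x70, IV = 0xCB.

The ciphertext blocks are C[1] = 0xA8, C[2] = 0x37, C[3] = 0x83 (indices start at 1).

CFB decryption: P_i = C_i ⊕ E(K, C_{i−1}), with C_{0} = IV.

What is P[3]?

P[3]: E(K, 0x37) = 0xA7; 0x83 ⊕ 0xA7 = 0x24.

P[3] = 0x24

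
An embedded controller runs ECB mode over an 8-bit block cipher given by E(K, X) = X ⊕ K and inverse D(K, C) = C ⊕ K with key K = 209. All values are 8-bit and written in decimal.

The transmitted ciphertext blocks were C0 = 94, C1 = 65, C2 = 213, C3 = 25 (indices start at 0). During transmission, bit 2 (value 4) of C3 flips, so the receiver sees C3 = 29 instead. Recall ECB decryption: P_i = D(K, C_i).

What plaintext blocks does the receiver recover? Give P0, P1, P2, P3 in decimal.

P0 = 143, P1 = 144, P2 = 4, P3 = 204

Only C3 changed, to 29. In ECB, a change in C_i affects only P_i. Decrypting the received ciphertext:
P0: D(K, 94) = 143.
P1: D(K, 65) = 144.
P2: D(K, 213) = 4.
P3: D(K, 29) = 204.
Blocks that differ from the original plaintext: P3.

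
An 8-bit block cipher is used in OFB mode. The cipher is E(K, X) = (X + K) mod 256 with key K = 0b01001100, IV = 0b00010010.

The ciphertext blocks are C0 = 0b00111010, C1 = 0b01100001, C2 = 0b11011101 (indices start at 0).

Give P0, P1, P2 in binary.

P0 = 0b01100100, P1 = 0b11001011, P2 = 0b00101011

OFB decryption: S_i = E(K, S_{i−1}) with S_{−1} = IV; P_i = C_i ⊕ S_i.
P0: S = E(K, 0b00010010) = 0b01011110; 0b00111010 ⊕ 0b01011110 = 0b01100100.
P1: S = E(K, 0b01011110) = 0b10101010; 0b01100001 ⊕ 0b10101010 = 0b11001011.
P2: S = E(K, 0b10101010) = 0b11110110; 0b11011101 ⊕ 0b11110110 = 0b00101011.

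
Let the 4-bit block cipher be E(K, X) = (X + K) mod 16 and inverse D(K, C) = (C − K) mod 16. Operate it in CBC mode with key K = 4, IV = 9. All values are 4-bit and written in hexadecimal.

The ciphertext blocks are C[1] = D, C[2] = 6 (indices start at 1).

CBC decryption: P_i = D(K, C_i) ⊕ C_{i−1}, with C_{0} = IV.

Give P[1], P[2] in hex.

P[1]: D(K, D) = 9; 9 ⊕ 9 = 0.
P[2]: D(K, 6) = 2; 2 ⊕ D = F.

P[1] = 0, P[2] = F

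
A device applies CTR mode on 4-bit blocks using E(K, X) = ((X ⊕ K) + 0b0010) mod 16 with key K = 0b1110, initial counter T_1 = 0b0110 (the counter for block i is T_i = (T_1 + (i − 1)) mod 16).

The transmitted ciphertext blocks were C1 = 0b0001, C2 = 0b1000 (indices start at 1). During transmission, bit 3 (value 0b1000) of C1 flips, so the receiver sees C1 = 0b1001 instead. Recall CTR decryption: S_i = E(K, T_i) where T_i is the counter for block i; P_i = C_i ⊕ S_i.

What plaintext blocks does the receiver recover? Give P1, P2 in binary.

P1 = 0b0011, P2 = 0b0011

Only C1 changed, to 0b1001. In CTR, a change in C_i flips the same bit in P_i only; the keystream is unaffected. Decrypting the received ciphertext:
P1: T = 0b0110, S = E(K, T) = 0b1010; 0b1001 ⊕ 0b1010 = 0b0011.
P2: T = 0b0111, S = E(K, T) = 0b1011; 0b1000 ⊕ 0b1011 = 0b0011.
Blocks that differ from the original plaintext: P1.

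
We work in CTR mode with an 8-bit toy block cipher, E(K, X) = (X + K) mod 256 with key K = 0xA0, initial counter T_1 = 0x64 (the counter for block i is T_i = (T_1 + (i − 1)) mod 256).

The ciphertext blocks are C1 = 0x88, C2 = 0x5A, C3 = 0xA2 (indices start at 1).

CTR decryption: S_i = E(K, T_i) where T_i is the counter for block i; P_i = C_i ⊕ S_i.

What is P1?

P1 = 0x8C

P1: T = 0x64, S = E(K, T) = 0x04; 0x88 ⊕ 0x04 = 0x8C.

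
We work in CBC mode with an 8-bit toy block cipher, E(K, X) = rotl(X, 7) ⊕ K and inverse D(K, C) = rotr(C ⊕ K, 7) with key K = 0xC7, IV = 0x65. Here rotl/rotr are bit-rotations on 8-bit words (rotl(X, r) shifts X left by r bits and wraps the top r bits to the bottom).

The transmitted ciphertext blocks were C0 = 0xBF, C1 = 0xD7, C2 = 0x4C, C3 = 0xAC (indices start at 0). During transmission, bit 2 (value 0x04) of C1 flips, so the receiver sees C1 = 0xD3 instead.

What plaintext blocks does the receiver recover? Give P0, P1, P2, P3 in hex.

P0 = 0x95, P1 = 0x97, P2 = 0xC4, P3 = 0x9A

CBC decryption: P_i = D(K, C_i) ⊕ C_{i−1}, with C_{−1} = IV.
Only C1 changed, to 0xD3. In CBC, a change in C_i garbles P_i and flips the same bit in P_{i+1}. Decrypting the received ciphertext:
P0: D(K, 0xBF) = 0xF0; 0xF0 ⊕ 0x65 = 0x95.
P1: D(K, 0xD3) = 0x28; 0x28 ⊕ 0xBF = 0x97.
P2: D(K, 0x4C) = 0x17; 0x17 ⊕ 0xD3 = 0xC4.
P3: D(K, 0xAC) = 0xD6; 0xD6 ⊕ 0x4C = 0x9A.
Blocks that differ from the original plaintext: P1, P2.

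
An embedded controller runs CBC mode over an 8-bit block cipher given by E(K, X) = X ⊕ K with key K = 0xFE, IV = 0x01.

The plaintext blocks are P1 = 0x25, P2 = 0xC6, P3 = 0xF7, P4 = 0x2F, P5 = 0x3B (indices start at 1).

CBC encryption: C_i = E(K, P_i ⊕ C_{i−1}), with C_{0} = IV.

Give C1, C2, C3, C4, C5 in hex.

C1 = 0xDA, C2 = 0xE2, C3 = 0xEB, C4 = 0x3A, C5 = 0xFF

C1: P1 ⊕ 0x01 = 0x24; E(K, 0x24) = 0xDA.
C2: P2 ⊕ 0xDA = 0x1C; E(K, 0x1C) = 0xE2.
C3: P3 ⊕ 0xE2 = 0x15; E(K, 0x15) = 0xEB.
C4: P4 ⊕ 0xEB = 0xC4; E(K, 0xC4) = 0x3A.
C5: P5 ⊕ 0x3A = 0x01; E(K, 0x01) = 0xFF.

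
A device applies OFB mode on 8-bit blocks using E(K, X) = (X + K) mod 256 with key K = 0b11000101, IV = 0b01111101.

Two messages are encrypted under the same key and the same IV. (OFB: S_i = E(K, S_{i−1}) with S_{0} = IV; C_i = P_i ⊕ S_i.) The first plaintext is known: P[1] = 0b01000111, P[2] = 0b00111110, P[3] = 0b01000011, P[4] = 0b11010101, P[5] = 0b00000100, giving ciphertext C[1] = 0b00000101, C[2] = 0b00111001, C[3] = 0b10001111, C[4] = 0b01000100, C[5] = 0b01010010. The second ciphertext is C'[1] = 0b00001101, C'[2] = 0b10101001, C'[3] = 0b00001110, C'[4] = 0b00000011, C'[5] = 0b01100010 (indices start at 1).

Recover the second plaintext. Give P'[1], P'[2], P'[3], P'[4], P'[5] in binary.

In OFB with a reused IV, both messages share the same keystream S_i, so C_i ⊕ C'_i = P_i ⊕ P'_i and thus P'_i = P_i ⊕ C_i ⊕ C'_i.
P'[1]: 0b01000111 ⊕ 0b00000101 ⊕ 0b00001101 = 0b01001111.
P'[2]: 0b00111110 ⊕ 0b00111001 ⊕ 0b10101001 = 0b10101110.
P'[3]: 0b01000011 ⊕ 0b10001111 ⊕ 0b00001110 = 0b11000010.
P'[4]: 0b11010101 ⊕ 0b01000100 ⊕ 0b00000011 = 0b10010010.
P'[5]: 0b00000100 ⊕ 0b01010010 ⊕ 0b01100010 = 0b00110100.

P'[1] = 0b01001111, P'[2] = 0b10101110, P'[3] = 0b11000010, P'[4] = 0b10010010, P'[5] = 0b00110100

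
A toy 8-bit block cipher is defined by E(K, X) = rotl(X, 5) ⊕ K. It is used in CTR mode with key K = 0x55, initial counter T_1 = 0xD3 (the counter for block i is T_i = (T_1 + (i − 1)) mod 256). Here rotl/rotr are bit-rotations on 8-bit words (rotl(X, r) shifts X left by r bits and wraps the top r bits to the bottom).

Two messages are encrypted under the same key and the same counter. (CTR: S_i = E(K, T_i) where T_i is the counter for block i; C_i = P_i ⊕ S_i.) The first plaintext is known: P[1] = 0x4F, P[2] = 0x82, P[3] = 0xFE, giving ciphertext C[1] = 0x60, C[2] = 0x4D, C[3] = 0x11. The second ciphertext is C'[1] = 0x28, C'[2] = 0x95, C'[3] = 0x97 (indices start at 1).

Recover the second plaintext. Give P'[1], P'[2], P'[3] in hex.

In CTR with a reused counter, both messages share the same keystream S_i, so C_i ⊕ C'_i = P_i ⊕ P'_i and thus P'_i = P_i ⊕ C_i ⊕ C'_i.
P'[1]: 0x4F ⊕ 0x60 ⊕ 0x28 = 0x07.
P'[2]: 0x82 ⊕ 0x4D ⊕ 0x95 = 0x5A.
P'[3]: 0xFE ⊕ 0x11 ⊕ 0x97 = 0x78.

P'[1] = 0x07, P'[2] = 0x5A, P'[3] = 0x78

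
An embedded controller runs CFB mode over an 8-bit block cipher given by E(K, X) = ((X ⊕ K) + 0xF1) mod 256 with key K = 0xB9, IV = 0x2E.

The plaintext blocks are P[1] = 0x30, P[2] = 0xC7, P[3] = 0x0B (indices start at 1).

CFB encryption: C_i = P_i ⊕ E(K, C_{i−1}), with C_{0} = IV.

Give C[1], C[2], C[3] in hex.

C[1] = 0xB8, C[2] = 0x35, C[3] = 0x76

C[1]: E(K, 0x2E) = 0x88; 0x30 ⊕ 0x88 = 0xB8.
C[2]: E(K, 0xB8) = 0xF2; 0xC7 ⊕ 0xF2 = 0x35.
C[3]: E(K, 0x35) = 0x7D; 0x0B ⊕ 0x7D = 0x76.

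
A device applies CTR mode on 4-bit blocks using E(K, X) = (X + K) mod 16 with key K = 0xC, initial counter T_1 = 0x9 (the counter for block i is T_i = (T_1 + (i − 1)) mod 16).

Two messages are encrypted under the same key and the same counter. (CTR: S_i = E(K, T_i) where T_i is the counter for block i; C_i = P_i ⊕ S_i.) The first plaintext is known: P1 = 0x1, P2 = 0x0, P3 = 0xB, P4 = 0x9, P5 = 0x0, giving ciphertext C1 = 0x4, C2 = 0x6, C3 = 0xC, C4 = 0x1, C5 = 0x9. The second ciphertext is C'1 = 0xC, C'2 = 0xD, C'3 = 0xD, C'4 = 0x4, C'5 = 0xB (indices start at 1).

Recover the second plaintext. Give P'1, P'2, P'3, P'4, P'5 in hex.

In CTR with a reused counter, both messages share the same keystream S_i, so C_i ⊕ C'_i = P_i ⊕ P'_i and thus P'_i = P_i ⊕ C_i ⊕ C'_i.
P'1: 0x1 ⊕ 0x4 ⊕ 0xC = 0x9.
P'2: 0x0 ⊕ 0x6 ⊕ 0xD = 0xB.
P'3: 0xB ⊕ 0xC ⊕ 0xD = 0xA.
P'4: 0x9 ⊕ 0x1 ⊕ 0x4 = 0xC.
P'5: 0x0 ⊕ 0x9 ⊕ 0xB = 0x2.

P'1 = 0x9, P'2 = 0xB, P'3 = 0xA, P'4 = 0xC, P'5 = 0x2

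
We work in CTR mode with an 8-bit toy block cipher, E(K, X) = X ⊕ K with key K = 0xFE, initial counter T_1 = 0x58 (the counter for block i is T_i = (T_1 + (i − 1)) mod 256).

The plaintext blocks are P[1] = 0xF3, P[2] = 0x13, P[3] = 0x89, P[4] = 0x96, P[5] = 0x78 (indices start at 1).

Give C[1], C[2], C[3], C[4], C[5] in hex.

C[1] = 0x55, C[2] = 0xB4, C[3] = 0x2D, C[4] = 0x33, C[5] = 0xDA

CTR encryption: S_i = E(K, T_i) where T_i is the counter for block i; C_i = P_i ⊕ S_i.
C[1]: T = 0x58, S = E(K, T) = 0xA6; 0xF3 ⊕ 0xA6 = 0x55.
C[2]: T = 0x59, S = E(K, T) = 0xA7; 0x13 ⊕ 0xA7 = 0xB4.
C[3]: T = 0x5A, S = E(K, T) = 0xA4; 0x89 ⊕ 0xA4 = 0x2D.
C[4]: T = 0x5B, S = E(K, T) = 0xA5; 0x96 ⊕ 0xA5 = 0x33.
C[5]: T = 0x5C, S = E(K, T) = 0xA2; 0x78 ⊕ 0xA2 = 0xDA.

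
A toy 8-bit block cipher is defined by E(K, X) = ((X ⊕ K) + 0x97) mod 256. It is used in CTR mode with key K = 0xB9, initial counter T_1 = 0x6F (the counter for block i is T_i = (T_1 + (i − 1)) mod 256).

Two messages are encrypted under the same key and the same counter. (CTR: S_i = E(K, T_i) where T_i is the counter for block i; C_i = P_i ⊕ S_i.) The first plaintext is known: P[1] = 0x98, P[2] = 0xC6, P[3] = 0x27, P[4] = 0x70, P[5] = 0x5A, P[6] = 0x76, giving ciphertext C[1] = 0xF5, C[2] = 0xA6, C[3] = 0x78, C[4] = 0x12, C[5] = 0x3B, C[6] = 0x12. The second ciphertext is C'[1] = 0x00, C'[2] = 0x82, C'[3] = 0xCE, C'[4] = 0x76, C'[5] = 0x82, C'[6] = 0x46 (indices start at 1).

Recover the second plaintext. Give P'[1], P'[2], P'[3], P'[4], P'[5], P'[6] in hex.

In CTR with a reused counter, both messages share the same keystream S_i, so C_i ⊕ C'_i = P_i ⊕ P'_i and thus P'_i = P_i ⊕ C_i ⊕ C'_i.
P'[1]: 0x98 ⊕ 0xF5 ⊕ 0x00 = 0x6D.
P'[2]: 0xC6 ⊕ 0xA6 ⊕ 0x82 = 0xE2.
P'[3]: 0x27 ⊕ 0x78 ⊕ 0xCE = 0x91.
P'[4]: 0x70 ⊕ 0x12 ⊕ 0x76 = 0x14.
P'[5]: 0x5A ⊕ 0x3B ⊕ 0x82 = 0xE3.
P'[6]: 0x76 ⊕ 0x12 ⊕ 0x46 = 0x22.

P'[1] = 0x6D, P'[2] = 0xE2, P'[3] = 0x91, P'[4] = 0x14, P'[5] = 0xE3, P'[6] = 0x22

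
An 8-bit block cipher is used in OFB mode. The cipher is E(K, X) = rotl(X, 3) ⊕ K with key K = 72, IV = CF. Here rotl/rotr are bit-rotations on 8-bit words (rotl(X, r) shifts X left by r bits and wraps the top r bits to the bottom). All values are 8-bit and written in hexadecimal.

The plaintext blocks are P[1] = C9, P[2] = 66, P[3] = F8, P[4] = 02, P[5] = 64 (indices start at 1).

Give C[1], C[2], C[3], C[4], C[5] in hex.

C[1] = C5, C[2] = 74, C[3] = 1A, C[4] = 67, C[5] = 3D

OFB encryption: S_i = E(K, S_{i−1}) with S_{0} = IV; C_i = P_i ⊕ S_i.
C[1]: S = E(K, CF) = 0C; C9 ⊕ 0C = C5.
C[2]: S = E(K, 0C) = 12; 66 ⊕ 12 = 74.
C[3]: S = E(K, 12) = E2; F8 ⊕ E2 = 1A.
C[4]: S = E(K, E2) = 65; 02 ⊕ 65 = 67.
C[5]: S = E(K, 65) = 59; 64 ⊕ 59 = 3D.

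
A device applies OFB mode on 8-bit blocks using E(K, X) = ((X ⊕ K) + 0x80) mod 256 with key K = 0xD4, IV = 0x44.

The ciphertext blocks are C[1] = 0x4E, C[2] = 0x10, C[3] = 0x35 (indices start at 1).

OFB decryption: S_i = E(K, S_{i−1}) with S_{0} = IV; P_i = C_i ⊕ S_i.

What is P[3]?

P[1]: S = E(K, 0x44) = 0x10; 0x4E ⊕ 0x10 = 0x5E.
P[2]: S = E(K, 0x10) = 0x44; 0x10 ⊕ 0x44 = 0x54.
P[3]: S = E(K, 0x44) = 0x10; 0x35 ⊕ 0x10 = 0x25.

P[3] = 0x25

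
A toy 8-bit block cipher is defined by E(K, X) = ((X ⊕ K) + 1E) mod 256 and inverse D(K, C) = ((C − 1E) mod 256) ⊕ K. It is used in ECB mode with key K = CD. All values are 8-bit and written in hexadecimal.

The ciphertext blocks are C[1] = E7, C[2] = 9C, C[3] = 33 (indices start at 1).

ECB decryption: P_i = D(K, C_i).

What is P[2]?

P[2] = B3

P[2]: D(K, 9C) = B3.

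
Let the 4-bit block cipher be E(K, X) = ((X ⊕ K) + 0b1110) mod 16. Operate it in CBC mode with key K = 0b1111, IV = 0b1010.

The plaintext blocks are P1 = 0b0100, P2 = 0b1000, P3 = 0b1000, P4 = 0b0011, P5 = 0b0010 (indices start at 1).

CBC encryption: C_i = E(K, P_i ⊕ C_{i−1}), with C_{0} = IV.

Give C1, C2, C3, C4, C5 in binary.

C1 = 0b1111, C2 = 0b0110, C3 = 0b1111, C4 = 0b0001, C5 = 0b1010

C1: P1 ⊕ 0b1010 = 0b1110; E(K, 0b1110) = 0b1111.
C2: P2 ⊕ 0b1111 = 0b0111; E(K, 0b0111) = 0b0110.
C3: P3 ⊕ 0b0110 = 0b1110; E(K, 0b1110) = 0b1111.
C4: P4 ⊕ 0b1111 = 0b1100; E(K, 0b1100) = 0b0001.
C5: P5 ⊕ 0b0001 = 0b0011; E(K, 0b0011) = 0b1010.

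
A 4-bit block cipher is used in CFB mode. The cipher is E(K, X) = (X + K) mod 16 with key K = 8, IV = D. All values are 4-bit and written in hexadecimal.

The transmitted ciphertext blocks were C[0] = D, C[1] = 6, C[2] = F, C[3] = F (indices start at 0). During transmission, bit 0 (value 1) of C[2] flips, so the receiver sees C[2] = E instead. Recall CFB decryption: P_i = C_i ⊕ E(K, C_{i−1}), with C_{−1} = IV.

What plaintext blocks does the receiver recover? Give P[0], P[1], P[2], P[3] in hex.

P[0] = 8, P[1] = 3, P[2] = 0, P[3] = 9

Only C[2] changed, to E. In CFB, a change in C_i flips the same bit in P_i and garbles P_{i+1}. Decrypting the received ciphertext:
P[0]: E(K, D) = 5; D ⊕ 5 = 8.
P[1]: E(K, D) = 5; 6 ⊕ 5 = 3.
P[2]: E(K, 6) = E; E ⊕ E = 0.
P[3]: E(K, E) = 6; F ⊕ 6 = 9.
Blocks that differ from the original plaintext: P[2], P[3].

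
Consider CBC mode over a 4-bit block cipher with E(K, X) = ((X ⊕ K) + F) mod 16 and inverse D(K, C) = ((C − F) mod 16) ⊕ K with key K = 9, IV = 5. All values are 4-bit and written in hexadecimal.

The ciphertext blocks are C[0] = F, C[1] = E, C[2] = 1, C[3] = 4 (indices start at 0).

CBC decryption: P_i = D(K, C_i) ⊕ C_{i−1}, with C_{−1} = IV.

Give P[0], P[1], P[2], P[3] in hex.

P[0] = C, P[1] = 9, P[2] = 5, P[3] = D

P[0]: D(K, F) = 9; 9 ⊕ 5 = C.
P[1]: D(K, E) = 6; 6 ⊕ F = 9.
P[2]: D(K, 1) = B; B ⊕ E = 5.
P[3]: D(K, 4) = C; C ⊕ 1 = D.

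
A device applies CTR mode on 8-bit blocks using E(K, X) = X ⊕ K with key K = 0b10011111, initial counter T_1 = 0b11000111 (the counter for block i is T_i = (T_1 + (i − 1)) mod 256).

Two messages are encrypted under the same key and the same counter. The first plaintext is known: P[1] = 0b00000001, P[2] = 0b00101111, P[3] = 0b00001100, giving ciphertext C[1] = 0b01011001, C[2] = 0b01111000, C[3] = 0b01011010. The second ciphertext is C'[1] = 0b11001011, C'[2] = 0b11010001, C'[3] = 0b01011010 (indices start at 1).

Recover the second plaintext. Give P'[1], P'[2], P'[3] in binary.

In CTR with a reused counter, both messages share the same keystream S_i, so C_i ⊕ C'_i = P_i ⊕ P'_i and thus P'_i = P_i ⊕ C_i ⊕ C'_i.
P'[1]: 0b00000001 ⊕ 0b01011001 ⊕ 0b11001011 = 0b10010011.
P'[2]: 0b00101111 ⊕ 0b01111000 ⊕ 0b11010001 = 0b10000110.
P'[3]: 0b00001100 ⊕ 0b01011010 ⊕ 0b01011010 = 0b00001100.

P'[1] = 0b10010011, P'[2] = 0b10000110, P'[3] = 0b00001100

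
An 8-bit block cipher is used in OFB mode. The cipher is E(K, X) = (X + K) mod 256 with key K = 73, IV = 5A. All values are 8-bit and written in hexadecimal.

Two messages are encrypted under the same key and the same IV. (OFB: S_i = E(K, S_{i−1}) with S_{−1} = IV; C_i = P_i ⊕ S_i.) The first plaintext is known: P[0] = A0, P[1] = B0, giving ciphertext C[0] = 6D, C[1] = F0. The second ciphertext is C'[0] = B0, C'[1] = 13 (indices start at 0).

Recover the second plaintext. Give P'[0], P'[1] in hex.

In OFB with a reused IV, both messages share the same keystream S_i, so C_i ⊕ C'_i = P_i ⊕ P'_i and thus P'_i = P_i ⊕ C_i ⊕ C'_i.
P'[0]: A0 ⊕ 6D ⊕ B0 = 7D.
P'[1]: B0 ⊕ F0 ⊕ 13 = 53.

P'[0] = 7D, P'[1] = 53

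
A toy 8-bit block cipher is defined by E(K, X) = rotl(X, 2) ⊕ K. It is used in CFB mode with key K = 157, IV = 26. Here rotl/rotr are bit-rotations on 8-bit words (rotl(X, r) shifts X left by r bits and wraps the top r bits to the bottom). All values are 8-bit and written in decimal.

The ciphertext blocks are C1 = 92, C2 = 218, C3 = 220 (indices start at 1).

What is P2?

CFB decryption: P_i = C_i ⊕ E(K, C_{i−1}), with C_{0} = IV.
P2: E(K, 92) = 236; 218 ⊕ 236 = 54.

P2 = 54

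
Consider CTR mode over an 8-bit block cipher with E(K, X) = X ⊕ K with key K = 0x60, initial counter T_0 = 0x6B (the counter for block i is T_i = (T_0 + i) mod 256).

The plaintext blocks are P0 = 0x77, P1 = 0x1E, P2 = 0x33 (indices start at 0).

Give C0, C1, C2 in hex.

CTR encryption: S_i = E(K, T_i) where T_i is the counter for block i; C_i = P_i ⊕ S_i.
C0: T = 0x6B, S = E(K, T) = 0x0B; 0x77 ⊕ 0x0B = 0x7C.
C1: T = 0x6C, S = E(K, T) = 0x0C; 0x1E ⊕ 0x0C = 0x12.
C2: T = 0x6D, S = E(K, T) = 0x0D; 0x33 ⊕ 0x0D = 0x3E.

C0 = 0x7C, C1 = 0x12, C2 = 0x3E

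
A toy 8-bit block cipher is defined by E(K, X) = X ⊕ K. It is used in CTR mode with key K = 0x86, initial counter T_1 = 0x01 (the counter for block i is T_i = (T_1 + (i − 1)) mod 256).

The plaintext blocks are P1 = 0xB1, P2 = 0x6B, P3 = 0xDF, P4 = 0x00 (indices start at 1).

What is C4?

CTR encryption: S_i = E(K, T_i) where T_i is the counter for block i; C_i = P_i ⊕ S_i.
C1: T = 0x01, S = E(K, T) = 0x87; 0xB1 ⊕ 0x87 = 0x36.
C2: T = 0x02, S = E(K, T) = 0x84; 0x6B ⊕ 0x84 = 0xEF.
C3: T = 0x03, S = E(K, T) = 0x85; 0xDF ⊕ 0x85 = 0x5A.
C4: T = 0x04, S = E(K, T) = 0x82; 0x00 ⊕ 0x82 = 0x82.

C4 = 0x82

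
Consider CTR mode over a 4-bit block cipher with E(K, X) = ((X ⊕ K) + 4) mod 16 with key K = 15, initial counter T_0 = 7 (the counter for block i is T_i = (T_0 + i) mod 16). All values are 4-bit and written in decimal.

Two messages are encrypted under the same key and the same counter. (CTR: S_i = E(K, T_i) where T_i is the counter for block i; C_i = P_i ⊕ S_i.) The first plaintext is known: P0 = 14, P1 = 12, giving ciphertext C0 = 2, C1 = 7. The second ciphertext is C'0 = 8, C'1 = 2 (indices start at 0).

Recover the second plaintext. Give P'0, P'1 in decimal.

In CTR with a reused counter, both messages share the same keystream S_i, so C_i ⊕ C'_i = P_i ⊕ P'_i and thus P'_i = P_i ⊕ C_i ⊕ C'_i.
P'0: 14 ⊕ 2 ⊕ 8 = 4.
P'1: 12 ⊕ 7 ⊕ 2 = 9.

P'0 = 4, P'1 = 9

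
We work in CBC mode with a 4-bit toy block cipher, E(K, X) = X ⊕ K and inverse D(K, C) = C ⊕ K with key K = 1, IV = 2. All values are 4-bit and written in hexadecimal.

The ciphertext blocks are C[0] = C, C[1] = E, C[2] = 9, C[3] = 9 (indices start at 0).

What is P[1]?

P[1] = 3

CBC decryption: P_i = D(K, C_i) ⊕ C_{i−1}, with C_{−1} = IV.
P[1]: D(K, E) = F; F ⊕ C = 3.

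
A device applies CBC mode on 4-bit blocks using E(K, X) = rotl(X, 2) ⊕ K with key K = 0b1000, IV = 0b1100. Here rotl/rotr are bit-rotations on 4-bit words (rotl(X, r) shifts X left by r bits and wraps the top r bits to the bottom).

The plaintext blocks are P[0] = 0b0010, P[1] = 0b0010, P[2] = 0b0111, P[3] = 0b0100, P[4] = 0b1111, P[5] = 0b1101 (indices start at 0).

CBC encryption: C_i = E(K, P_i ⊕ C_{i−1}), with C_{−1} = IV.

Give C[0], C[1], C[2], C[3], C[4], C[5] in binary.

C[0] = 0b0011, C[1] = 0b1100, C[2] = 0b0110, C[3] = 0b0000, C[4] = 0b0111, C[5] = 0b0010

C[0]: P[0] ⊕ 0b1100 = 0b1110; E(K, 0b1110) = 0b0011.
C[1]: P[1] ⊕ 0b0011 = 0b0001; E(K, 0b0001) = 0b1100.
C[2]: P[2] ⊕ 0b1100 = 0b1011; E(K, 0b1011) = 0b0110.
C[3]: P[3] ⊕ 0b0110 = 0b0010; E(K, 0b0010) = 0b0000.
C[4]: P[4] ⊕ 0b0000 = 0b1111; E(K, 0b1111) = 0b0111.
C[5]: P[5] ⊕ 0b0111 = 0b1010; E(K, 0b1010) = 0b0010.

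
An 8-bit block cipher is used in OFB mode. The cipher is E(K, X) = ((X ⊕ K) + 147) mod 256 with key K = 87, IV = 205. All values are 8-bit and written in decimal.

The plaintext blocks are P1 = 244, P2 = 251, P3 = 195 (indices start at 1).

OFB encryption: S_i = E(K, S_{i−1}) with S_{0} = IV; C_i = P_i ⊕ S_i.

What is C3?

C3 = 46

C1: S = E(K, 205) = 45; 244 ⊕ 45 = 217.
C2: S = E(K, 45) = 13; 251 ⊕ 13 = 246.
C3: S = E(K, 13) = 237; 195 ⊕ 237 = 46.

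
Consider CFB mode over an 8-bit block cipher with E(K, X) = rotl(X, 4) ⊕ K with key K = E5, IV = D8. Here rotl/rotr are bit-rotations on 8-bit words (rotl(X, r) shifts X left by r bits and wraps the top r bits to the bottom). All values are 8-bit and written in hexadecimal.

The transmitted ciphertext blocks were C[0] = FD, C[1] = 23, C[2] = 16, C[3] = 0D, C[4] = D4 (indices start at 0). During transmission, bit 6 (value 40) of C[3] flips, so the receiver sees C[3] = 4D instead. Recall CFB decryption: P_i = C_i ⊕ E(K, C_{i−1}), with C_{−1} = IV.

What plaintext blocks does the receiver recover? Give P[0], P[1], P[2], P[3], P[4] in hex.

P[0] = 95, P[1] = 19, P[2] = C1, P[3] = C9, P[4] = E5

Only C[3] changed, to 4D. In CFB, a change in C_i flips the same bit in P_i and garbles P_{i+1}. Decrypting the received ciphertext:
P[0]: E(K, D8) = 68; FD ⊕ 68 = 95.
P[1]: E(K, FD) = 3A; 23 ⊕ 3A = 19.
P[2]: E(K, 23) = D7; 16 ⊕ D7 = C1.
P[3]: E(K, 16) = 84; 4D ⊕ 84 = C9.
P[4]: E(K, 4D) = 31; D4 ⊕ 31 = E5.
Blocks that differ from the original plaintext: P[3], P[4].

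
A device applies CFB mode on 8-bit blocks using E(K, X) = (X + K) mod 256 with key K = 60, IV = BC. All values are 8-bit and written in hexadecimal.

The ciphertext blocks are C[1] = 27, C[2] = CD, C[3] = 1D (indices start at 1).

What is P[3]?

P[3] = 30

CFB decryption: P_i = C_i ⊕ E(K, C_{i−1}), with C_{0} = IV.
P[3]: E(K, CD) = 2D; 1D ⊕ 2D = 30.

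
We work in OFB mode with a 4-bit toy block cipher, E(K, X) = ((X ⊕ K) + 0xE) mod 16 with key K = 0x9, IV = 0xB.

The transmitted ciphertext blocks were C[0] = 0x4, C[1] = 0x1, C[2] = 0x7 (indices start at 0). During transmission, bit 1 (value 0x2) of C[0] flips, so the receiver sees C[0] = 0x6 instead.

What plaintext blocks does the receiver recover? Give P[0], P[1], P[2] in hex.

P[0] = 0x6, P[1] = 0x6, P[2] = 0xB

OFB decryption: S_i = E(K, S_{i−1}) with S_{−1} = IV; P_i = C_i ⊕ S_i.
Only C[0] changed, to 0x6. In OFB, a change in C_i flips the same bit in P_i only; the keystream is unaffected. Decrypting the received ciphertext:
P[0]: S = E(K, 0xB) = 0x0; 0x6 ⊕ 0x0 = 0x6.
P[1]: S = E(K, 0x0) = 0x7; 0x1 ⊕ 0x7 = 0x6.
P[2]: S = E(K, 0x7) = 0xC; 0x7 ⊕ 0xC = 0xB.
Blocks that differ from the original plaintext: P[0].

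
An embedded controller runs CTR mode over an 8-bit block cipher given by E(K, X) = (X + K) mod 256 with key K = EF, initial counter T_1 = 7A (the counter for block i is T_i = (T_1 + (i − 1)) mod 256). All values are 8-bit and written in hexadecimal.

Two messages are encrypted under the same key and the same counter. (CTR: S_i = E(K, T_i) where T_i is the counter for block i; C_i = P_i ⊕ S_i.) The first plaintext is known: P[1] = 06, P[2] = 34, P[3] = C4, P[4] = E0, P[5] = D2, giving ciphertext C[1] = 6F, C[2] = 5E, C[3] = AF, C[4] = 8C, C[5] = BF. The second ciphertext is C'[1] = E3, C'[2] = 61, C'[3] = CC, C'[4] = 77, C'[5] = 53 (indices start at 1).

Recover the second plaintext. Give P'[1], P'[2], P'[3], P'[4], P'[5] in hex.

In CTR with a reused counter, both messages share the same keystream S_i, so C_i ⊕ C'_i = P_i ⊕ P'_i and thus P'_i = P_i ⊕ C_i ⊕ C'_i.
P'[1]: 06 ⊕ 6F ⊕ E3 = 8A.
P'[2]: 34 ⊕ 5E ⊕ 61 = 0B.
P'[3]: C4 ⊕ AF ⊕ CC = A7.
P'[4]: E0 ⊕ 8C ⊕ 77 = 1B.
P'[5]: D2 ⊕ BF ⊕ 53 = 3E.

P'[1] = 8A, P'[2] = 0B, P'[3] = A7, P'[4] = 1B, P'[5] = 3E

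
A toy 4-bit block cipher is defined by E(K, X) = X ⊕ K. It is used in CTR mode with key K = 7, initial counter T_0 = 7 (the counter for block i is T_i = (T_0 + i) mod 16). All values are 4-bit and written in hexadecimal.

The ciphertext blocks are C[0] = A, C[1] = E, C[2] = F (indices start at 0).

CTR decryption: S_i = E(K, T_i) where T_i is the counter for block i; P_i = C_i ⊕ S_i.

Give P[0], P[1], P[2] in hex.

P[0] = A, P[1] = 1, P[2] = 1

P[0]: T = 7, S = E(K, T) = 0; A ⊕ 0 = A.
P[1]: T = 8, S = E(K, T) = F; E ⊕ F = 1.
P[2]: T = 9, S = E(K, T) = E; F ⊕ E = 1.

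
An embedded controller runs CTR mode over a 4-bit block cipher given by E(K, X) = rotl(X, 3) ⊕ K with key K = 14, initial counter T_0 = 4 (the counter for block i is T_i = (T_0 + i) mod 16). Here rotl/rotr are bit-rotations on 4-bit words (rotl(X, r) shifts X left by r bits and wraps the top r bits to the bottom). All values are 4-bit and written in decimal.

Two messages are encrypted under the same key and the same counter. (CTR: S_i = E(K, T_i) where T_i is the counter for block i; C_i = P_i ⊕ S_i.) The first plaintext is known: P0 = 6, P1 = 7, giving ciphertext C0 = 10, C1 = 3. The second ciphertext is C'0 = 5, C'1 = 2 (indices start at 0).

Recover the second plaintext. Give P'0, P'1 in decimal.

In CTR with a reused counter, both messages share the same keystream S_i, so C_i ⊕ C'_i = P_i ⊕ P'_i and thus P'_i = P_i ⊕ C_i ⊕ C'_i.
P'0: 6 ⊕ 10 ⊕ 5 = 9.
P'1: 7 ⊕ 3 ⊕ 2 = 6.

P'0 = 9, P'1 = 6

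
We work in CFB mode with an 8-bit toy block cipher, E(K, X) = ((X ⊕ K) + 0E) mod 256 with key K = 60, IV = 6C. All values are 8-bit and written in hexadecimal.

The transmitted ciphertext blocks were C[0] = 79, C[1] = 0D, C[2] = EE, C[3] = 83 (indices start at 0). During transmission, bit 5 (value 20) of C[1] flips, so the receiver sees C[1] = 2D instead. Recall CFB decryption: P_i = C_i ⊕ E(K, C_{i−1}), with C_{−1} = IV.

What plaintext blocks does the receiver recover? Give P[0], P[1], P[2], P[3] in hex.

P[0] = 63, P[1] = 0A, P[2] = B5, P[3] = 1F

Only C[1] changed, to 2D. In CFB, a change in C_i flips the same bit in P_i and garbles P_{i+1}. Decrypting the received ciphertext:
P[0]: E(K, 6C) = 1A; 79 ⊕ 1A = 63.
P[1]: E(K, 79) = 27; 2D ⊕ 27 = 0A.
P[2]: E(K, 2D) = 5B; EE ⊕ 5B = B5.
P[3]: E(K, EE) = 9C; 83 ⊕ 9C = 1F.
Blocks that differ from the original plaintext: P[1], P[2].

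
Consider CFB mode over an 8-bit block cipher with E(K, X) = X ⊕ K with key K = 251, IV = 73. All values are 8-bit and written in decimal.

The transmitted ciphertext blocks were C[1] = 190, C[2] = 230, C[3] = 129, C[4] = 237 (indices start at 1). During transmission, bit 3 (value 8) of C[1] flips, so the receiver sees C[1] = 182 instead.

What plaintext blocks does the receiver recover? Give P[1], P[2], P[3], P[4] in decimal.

P[1] = 4, P[2] = 171, P[3] = 156, P[4] = 151

CFB decryption: P_i = C_i ⊕ E(K, C_{i−1}), with C_{0} = IV.
Only C[1] changed, to 182. In CFB, a change in C_i flips the same bit in P_i and garbles P_{i+1}. Decrypting the received ciphertext:
P[1]: E(K, 73) = 178; 182 ⊕ 178 = 4.
P[2]: E(K, 182) = 77; 230 ⊕ 77 = 171.
P[3]: E(K, 230) = 29; 129 ⊕ 29 = 156.
P[4]: E(K, 129) = 122; 237 ⊕ 122 = 151.
Blocks that differ from the original plaintext: P[1], P[2].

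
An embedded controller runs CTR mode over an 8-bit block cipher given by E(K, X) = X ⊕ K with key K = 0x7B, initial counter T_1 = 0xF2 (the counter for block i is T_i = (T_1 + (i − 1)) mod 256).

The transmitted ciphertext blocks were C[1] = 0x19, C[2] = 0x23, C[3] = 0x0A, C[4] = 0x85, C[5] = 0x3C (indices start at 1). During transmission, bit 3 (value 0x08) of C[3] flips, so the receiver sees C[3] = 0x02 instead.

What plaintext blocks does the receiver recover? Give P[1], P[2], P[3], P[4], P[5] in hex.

P[1] = 0x90, P[2] = 0xAB, P[3] = 0x8D, P[4] = 0x0B, P[5] = 0xB1

CTR decryption: S_i = E(K, T_i) where T_i is the counter for block i; P_i = C_i ⊕ S_i.
Only C[3] changed, to 0x02. In CTR, a change in C_i flips the same bit in P_i only; the keystream is unaffected. Decrypting the received ciphertext:
P[1]: T = 0xF2, S = E(K, T) = 0x89; 0x19 ⊕ 0x89 = 0x90.
P[2]: T = 0xF3, S = E(K, T) = 0x88; 0x23 ⊕ 0x88 = 0xAB.
P[3]: T = 0xF4, S = E(K, T) = 0x8F; 0x02 ⊕ 0x8F = 0x8D.
P[4]: T = 0xF5, S = E(K, T) = 0x8E; 0x85 ⊕ 0x8E = 0x0B.
P[5]: T = 0xF6, S = E(K, T) = 0x8D; 0x3C ⊕ 0x8D = 0xB1.
Blocks that differ from the original plaintext: P[3].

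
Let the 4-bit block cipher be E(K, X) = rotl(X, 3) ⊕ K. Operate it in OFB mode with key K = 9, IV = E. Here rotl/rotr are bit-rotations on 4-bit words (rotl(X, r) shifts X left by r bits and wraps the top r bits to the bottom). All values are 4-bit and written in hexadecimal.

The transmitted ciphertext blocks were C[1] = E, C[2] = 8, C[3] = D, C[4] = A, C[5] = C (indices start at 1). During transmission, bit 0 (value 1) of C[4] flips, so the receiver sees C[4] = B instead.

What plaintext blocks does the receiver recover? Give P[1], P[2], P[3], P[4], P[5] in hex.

P[1] = 0, P[2] = 6, P[3] = 3, P[4] = 5, P[5] = 2

OFB decryption: S_i = E(K, S_{i−1}) with S_{0} = IV; P_i = C_i ⊕ S_i.
Only C[4] changed, to B. In OFB, a change in C_i flips the same bit in P_i only; the keystream is unaffected. Decrypting the received ciphertext:
P[1]: S = E(K, E) = E; E ⊕ E = 0.
P[2]: S = E(K, E) = E; 8 ⊕ E = 6.
P[3]: S = E(K, E) = E; D ⊕ E = 3.
P[4]: S = E(K, E) = E; B ⊕ E = 5.
P[5]: S = E(K, E) = E; C ⊕ E = 2.
Blocks that differ from the original plaintext: P[4].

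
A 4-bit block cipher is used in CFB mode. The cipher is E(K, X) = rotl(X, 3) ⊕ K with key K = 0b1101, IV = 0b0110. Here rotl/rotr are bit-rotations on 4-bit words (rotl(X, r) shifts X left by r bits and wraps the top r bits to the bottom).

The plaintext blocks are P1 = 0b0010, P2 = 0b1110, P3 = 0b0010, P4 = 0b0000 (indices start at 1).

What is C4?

C4 = 0b0111

CFB encryption: C_i = P_i ⊕ E(K, C_{i−1}), with C_{0} = IV.
C1: E(K, 0b0110) = 0b1110; 0b0010 ⊕ 0b1110 = 0b1100.
C2: E(K, 0b1100) = 0b1011; 0b1110 ⊕ 0b1011 = 0b0101.
C3: E(K, 0b0101) = 0b0111; 0b0010 ⊕ 0b0111 = 0b0101.
C4: E(K, 0b0101) = 0b0111; 0b0000 ⊕ 0b0111 = 0b0111.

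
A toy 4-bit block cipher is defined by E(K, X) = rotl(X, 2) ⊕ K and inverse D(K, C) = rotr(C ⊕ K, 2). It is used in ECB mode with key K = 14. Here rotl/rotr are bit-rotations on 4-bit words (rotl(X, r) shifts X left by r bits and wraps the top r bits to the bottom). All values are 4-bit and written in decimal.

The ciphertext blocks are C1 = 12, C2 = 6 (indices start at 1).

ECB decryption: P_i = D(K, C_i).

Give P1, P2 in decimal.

P1 = 8, P2 = 2

P1: D(K, 12) = 8.
P2: D(K, 6) = 2.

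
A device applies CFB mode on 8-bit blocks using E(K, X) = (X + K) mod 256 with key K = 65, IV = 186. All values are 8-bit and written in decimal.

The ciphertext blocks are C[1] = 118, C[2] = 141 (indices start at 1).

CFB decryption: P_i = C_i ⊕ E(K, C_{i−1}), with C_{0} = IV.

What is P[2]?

P[2]: E(K, 118) = 183; 141 ⊕ 183 = 58.

P[2] = 58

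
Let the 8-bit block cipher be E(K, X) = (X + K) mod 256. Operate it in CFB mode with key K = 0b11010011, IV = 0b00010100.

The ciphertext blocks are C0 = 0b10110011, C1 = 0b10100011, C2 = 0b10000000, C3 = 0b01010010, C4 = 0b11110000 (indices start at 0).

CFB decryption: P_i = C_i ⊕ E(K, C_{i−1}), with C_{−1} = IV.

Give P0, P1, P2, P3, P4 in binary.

P0: E(K, 0b00010100) = 0b11100111; 0b10110011 ⊕ 0b11100111 = 0b01010100.
P1: E(K, 0b10110011) = 0b10000110; 0b10100011 ⊕ 0b10000110 = 0b00100101.
P2: E(K, 0b10100011) = 0b01110110; 0b10000000 ⊕ 0b01110110 = 0b11110110.
P3: E(K, 0b10000000) = 0b01010011; 0b01010010 ⊕ 0b01010011 = 0b00000001.
P4: E(K, 0b01010010) = 0b00100101; 0b11110000 ⊕ 0b00100101 = 0b11010101.

P0 = 0b01010100, P1 = 0b00100101, P2 = 0b11110110, P3 = 0b00000001, P4 = 0b11010101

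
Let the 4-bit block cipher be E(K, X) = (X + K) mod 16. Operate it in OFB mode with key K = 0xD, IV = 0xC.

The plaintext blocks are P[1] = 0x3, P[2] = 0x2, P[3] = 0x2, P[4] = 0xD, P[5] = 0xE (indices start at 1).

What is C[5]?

OFB encryption: S_i = E(K, S_{i−1}) with S_{0} = IV; C_i = P_i ⊕ S_i.
C[1]: S = E(K, 0xC) = 0x9; 0x3 ⊕ 0x9 = 0xA.
C[2]: S = E(K, 0x9) = 0x6; 0x2 ⊕ 0x6 = 0x4.
C[3]: S = E(K, 0x6) = 0x3; 0x2 ⊕ 0x3 = 0x1.
C[4]: S = E(K, 0x3) = 0x0; 0xD ⊕ 0x0 = 0xD.
C[5]: S = E(K, 0x0) = 0xD; 0xE ⊕ 0xD = 0x3.

C[5] = 0x3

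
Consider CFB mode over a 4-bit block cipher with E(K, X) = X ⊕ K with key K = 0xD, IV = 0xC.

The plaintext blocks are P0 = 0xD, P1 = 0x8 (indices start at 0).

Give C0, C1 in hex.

C0 = 0xC, C1 = 0x9

CFB encryption: C_i = P_i ⊕ E(K, C_{i−1}), with C_{−1} = IV.
C0: E(K, 0xC) = 0x1; 0xD ⊕ 0x1 = 0xC.
C1: E(K, 0xC) = 0x1; 0x8 ⊕ 0x1 = 0x9.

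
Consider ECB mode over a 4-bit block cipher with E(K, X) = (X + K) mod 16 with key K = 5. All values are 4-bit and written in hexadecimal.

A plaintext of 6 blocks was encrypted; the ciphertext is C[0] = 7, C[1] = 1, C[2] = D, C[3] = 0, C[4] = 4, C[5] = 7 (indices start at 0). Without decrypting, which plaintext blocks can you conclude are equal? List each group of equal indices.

ECB encrypts each block independently with the same key, so equal ciphertext blocks imply equal plaintext blocks.
C[0] = C[5] = 7, so P[0] = P[5].

P[0] = P[5]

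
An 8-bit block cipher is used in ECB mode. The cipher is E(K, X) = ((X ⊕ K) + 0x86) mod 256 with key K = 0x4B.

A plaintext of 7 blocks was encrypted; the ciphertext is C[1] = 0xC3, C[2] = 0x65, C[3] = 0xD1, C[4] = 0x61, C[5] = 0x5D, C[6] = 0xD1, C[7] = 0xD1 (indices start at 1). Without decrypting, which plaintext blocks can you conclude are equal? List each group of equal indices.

P[3] = P[6] = P[7]

ECB encrypts each block independently with the same key, so equal ciphertext blocks imply equal plaintext blocks.
C[3] = C[6] = C[7] = 0xD1, so P[3] = P[6] = P[7].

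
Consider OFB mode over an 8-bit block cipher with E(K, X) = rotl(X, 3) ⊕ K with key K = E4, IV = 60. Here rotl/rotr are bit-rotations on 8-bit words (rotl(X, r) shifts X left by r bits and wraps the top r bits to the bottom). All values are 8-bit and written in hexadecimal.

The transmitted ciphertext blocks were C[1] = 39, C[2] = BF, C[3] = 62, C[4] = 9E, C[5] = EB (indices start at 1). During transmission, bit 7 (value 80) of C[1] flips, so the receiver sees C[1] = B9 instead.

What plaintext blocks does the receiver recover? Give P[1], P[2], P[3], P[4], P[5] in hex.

P[1] = 5E, P[2] = 64, P[3] = 58, P[4] = AB, P[5] = A6

OFB decryption: S_i = E(K, S_{i−1}) with S_{0} = IV; P_i = C_i ⊕ S_i.
Only C[1] changed, to B9. In OFB, a change in C_i flips the same bit in P_i only; the keystream is unaffected. Decrypting the received ciphertext:
P[1]: S = E(K, 60) = E7; B9 ⊕ E7 = 5E.
P[2]: S = E(K, E7) = DB; BF ⊕ DB = 64.
P[3]: S = E(K, DB) = 3A; 62 ⊕ 3A = 58.
P[4]: S = E(K, 3A) = 35; 9E ⊕ 35 = AB.
P[5]: S = E(K, 35) = 4D; EB ⊕ 4D = A6.
Blocks that differ from the original plaintext: P[1].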